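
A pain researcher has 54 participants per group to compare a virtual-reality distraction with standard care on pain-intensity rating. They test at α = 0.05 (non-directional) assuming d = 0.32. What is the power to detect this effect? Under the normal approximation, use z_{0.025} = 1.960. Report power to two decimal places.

For two equal groups, power = Φ(d·√(n/2) − z_{α/2}).
d·√(n/2) = 0.32 × √(54/2) = 0.32 × 5.196 = 1.663.
z_β = 1.663 − 1.960 = -0.297.
Power = Φ(-0.297) = 0.383.

power ≈ 0.38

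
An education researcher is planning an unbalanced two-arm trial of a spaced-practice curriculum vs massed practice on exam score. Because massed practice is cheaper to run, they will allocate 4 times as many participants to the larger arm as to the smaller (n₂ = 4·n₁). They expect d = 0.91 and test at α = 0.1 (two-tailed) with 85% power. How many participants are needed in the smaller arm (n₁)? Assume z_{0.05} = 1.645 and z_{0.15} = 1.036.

With allocation ratio k = n₂/n₁ = 4, Var(x̄₁−x̄₂) = σ²(1/n₁ + 1/(k·n₁)) = σ²·(k+1)/(k·n₁).
So n₁ = (1 + 1/k)·((z_{α/2} + z_β)/d)² = 1.250 × (2.681/0.91)².
n₁ = 1.250 × 8.68 = 10.8.
Round up: n₁ = 11, giving n₂ = 4 × 11 = 44.

n₁ = 11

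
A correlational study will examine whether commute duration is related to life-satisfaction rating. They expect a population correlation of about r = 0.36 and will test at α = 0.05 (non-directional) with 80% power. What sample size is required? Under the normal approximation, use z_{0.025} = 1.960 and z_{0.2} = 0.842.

Fisher's z: C = ½·ln((1+r)/(1−r)) = ½·ln(2.1250) = 0.3769.
n = ((z_{α/2} + z_β)/C)² + 3.
(1.960 + 0.842) / 0.3769 = 2.802 / 0.3769 = 7.434.
n = 7.434² + 3 = 55.27 + 3 = 58.3.
Round up.

n = 59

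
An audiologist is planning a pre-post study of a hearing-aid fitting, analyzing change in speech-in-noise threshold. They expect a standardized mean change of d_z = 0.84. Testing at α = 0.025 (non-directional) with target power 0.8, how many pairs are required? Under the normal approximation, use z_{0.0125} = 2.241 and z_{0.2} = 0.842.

n = 14 pairs

For a paired (one-sample on differences) test: n = ((z_{α/2} + z_β) / d)².
z_{α/2} + z_β = 2.241 + 0.842 = 3.083.
n = (3.083 / 0.84)² = 3.670² = 13.47.
Round up.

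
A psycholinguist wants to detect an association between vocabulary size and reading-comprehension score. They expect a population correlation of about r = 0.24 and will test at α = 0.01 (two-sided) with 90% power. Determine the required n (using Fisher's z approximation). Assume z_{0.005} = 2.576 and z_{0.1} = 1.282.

Fisher's z: C = ½·ln((1+r)/(1−r)) = ½·ln(1.6316) = 0.2448.
n = ((z_{α/2} + z_β)/C)² + 3.
(2.576 + 1.282) / 0.2448 = 3.858 / 0.2448 = 15.760.
n = 15.760² + 3 = 248.37 + 3 = 251.4.
Round up.

n = 252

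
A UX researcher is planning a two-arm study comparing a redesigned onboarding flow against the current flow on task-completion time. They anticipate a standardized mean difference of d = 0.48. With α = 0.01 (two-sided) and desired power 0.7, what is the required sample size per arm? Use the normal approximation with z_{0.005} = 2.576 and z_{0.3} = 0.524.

n = 84 per group

For two independent groups with equal n: n = 2·((z_{α/2} + z_β) / d)².
z_{α/2} + z_β = 2.576 + 0.524 = 3.100.
n = 2 × (3.100 / 0.48)² = 2 × 6.458² = 2 × 41.71 = 83.4.
Round up to the next whole participant.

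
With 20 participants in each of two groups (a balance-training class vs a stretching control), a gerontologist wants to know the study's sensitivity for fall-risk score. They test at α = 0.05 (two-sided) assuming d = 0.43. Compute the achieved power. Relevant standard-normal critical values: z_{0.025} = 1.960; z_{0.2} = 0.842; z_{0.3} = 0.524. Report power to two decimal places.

For two equal groups, power = Φ(d·√(n/2) − z_{α/2}).
d·√(n/2) = 0.43 × √(20/2) = 0.43 × 3.162 = 1.360.
z_β = 1.360 − 1.960 = -0.600.
Power = Φ(-0.600) = 0.274.

power ≈ 0.27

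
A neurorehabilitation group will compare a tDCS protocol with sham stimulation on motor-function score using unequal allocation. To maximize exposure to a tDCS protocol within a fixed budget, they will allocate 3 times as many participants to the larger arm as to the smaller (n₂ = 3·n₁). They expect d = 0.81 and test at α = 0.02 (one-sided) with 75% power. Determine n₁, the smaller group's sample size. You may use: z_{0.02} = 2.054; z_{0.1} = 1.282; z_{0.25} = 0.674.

With allocation ratio k = n₂/n₁ = 3, Var(x̄₁−x̄₂) = σ²(1/n₁ + 1/(k·n₁)) = σ²·(k+1)/(k·n₁).
So n₁ = (1 + 1/k)·((z_{α} + z_β)/d)² = 1.333 × (2.728/0.81)².
n₁ = 1.333 × 11.34 = 15.1.
Round up: n₁ = 16, giving n₂ = 3 × 16 = 48.

n₁ = 16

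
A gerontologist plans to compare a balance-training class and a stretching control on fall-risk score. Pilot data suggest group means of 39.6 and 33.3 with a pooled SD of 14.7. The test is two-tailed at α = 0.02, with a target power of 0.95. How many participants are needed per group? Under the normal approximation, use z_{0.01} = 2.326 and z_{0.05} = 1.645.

n = 172 per group

Cohen's d = |M₁ − M₂| / SD_pooled = |39.6 − 33.3| / 14.7 = 6.3 / 14.7 = 0.429.
For two independent groups with equal n: n = 2·((z_{α/2} + z_β) / d)².
z_{α/2} + z_β = 2.326 + 1.645 = 3.971.
n = 2 × (3.971 / 0.429)² = 2 × 9.256² = 2 × 85.68 = 171.4.
Round up to the next whole participant.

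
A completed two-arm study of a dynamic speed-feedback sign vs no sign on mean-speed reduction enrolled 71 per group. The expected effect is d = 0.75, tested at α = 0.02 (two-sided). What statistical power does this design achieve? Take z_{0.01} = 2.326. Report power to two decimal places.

power ≈ 0.98

For two equal groups, power = Φ(d·√(n/2) − z_{α/2}).
d·√(n/2) = 0.75 × √(71/2) = 0.75 × 5.958 = 4.469.
z_β = 4.469 − 2.326 = 2.143.
Power = Φ(2.143) = 0.984.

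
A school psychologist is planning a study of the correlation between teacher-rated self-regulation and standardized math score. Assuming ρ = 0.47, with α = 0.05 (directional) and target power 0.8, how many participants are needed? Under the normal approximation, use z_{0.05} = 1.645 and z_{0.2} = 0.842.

n = 27

Fisher's z: C = ½·ln((1+r)/(1−r)) = ½·ln(2.7736) = 0.5101.
n = ((z_{α} + z_β)/C)² + 3.
(1.645 + 0.842) / 0.5101 = 2.487 / 0.5101 = 4.876.
n = 4.876² + 3 = 23.77 + 3 = 26.8.
Round up.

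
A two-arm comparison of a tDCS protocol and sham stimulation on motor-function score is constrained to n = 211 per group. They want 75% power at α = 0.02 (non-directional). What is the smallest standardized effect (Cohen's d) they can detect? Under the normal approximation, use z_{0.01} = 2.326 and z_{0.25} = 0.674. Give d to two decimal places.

d_min ≈ 0.29

For two independent groups of n = 211 each: d_min = (z_{α/2} + z_β)·√(2/n).
z-sum = 2.326 + 0.674 = 3.000.
d_min = 3.000 × √(2/211) = 3.000 × 0.0974 = 0.292.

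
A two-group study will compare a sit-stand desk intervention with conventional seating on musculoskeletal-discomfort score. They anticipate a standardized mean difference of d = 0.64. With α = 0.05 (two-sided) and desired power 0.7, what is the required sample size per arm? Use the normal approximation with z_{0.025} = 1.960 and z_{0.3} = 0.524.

For two independent groups with equal n: n = 2·((z_{α/2} + z_β) / d)².
z_{α/2} + z_β = 1.960 + 0.524 = 2.484.
n = 2 × (2.484 / 0.64)² = 2 × 3.881² = 2 × 15.06 = 30.1.
Round up to the next whole participant.

n = 31 per group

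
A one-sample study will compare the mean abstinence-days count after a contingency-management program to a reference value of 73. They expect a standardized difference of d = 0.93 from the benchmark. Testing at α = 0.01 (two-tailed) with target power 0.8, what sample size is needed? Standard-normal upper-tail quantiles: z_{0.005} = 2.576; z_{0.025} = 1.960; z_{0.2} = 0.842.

n = 14

For a one-sample test: n = ((z_{α/2} + z_β) / d)².
z_{α/2} + z_β = 2.576 + 0.842 = 3.418.
n = (3.418 / 0.93)² = 3.675² = 13.51.
Round up.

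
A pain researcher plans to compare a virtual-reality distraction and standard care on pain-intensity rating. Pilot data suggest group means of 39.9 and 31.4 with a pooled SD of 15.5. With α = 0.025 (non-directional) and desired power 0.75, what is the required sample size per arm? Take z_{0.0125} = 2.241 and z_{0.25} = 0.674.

n = 57 per group

Cohen's d = |M₁ − M₂| / SD_pooled = |39.9 − 31.4| / 15.5 = 8.5 / 15.5 = 0.548.
For two independent groups with equal n: n = 2·((z_{α/2} + z_β) / d)².
z_{α/2} + z_β = 2.241 + 0.674 = 2.915.
n = 2 × (2.915 / 0.548)² = 2 × 5.319² = 2 × 28.30 = 56.6.
Round up to the next whole participant.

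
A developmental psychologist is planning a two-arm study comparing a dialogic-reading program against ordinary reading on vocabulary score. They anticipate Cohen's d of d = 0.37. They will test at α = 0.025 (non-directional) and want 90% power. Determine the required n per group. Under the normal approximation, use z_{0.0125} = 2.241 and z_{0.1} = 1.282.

n = 182 per group

For two independent groups with equal n: n = 2·((z_{α/2} + z_β) / d)².
z_{α/2} + z_β = 2.241 + 1.282 = 3.523.
n = 2 × (3.523 / 0.37)² = 2 × 9.522² = 2 × 90.66 = 181.3.
Round up to the next whole participant.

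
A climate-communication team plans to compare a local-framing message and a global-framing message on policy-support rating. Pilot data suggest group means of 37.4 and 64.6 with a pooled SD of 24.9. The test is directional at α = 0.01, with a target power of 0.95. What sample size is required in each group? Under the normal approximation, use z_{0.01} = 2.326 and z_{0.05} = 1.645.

n = 27 per group

Cohen's d = |M₁ − M₂| / SD_pooled = |37.4 − 64.6| / 24.9 = 27.2 / 24.9 = 1.092.
For two independent groups with equal n: n = 2·((z_{α} + z_β) / d)².
z_{α} + z_β = 2.326 + 1.645 = 3.971.
n = 2 × (3.971 / 1.092)² = 2 × 3.636² = 2 × 13.22 = 26.4.
Round up to the next whole participant.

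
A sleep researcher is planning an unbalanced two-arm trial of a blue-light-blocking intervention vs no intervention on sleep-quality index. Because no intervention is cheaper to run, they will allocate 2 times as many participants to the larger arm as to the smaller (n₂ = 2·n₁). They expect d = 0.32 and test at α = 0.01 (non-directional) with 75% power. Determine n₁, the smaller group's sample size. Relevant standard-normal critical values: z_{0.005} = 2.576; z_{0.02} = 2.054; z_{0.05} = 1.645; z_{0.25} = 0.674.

With allocation ratio k = n₂/n₁ = 2, Var(x̄₁−x̄₂) = σ²(1/n₁ + 1/(k·n₁)) = σ²·(k+1)/(k·n₁).
So n₁ = (1 + 1/k)·((z_{α/2} + z_β)/d)² = 1.500 × (3.250/0.32)².
n₁ = 1.500 × 103.15 = 154.7.
Round up: n₁ = 155, giving n₂ = 2 × 155 = 310.

n₁ = 155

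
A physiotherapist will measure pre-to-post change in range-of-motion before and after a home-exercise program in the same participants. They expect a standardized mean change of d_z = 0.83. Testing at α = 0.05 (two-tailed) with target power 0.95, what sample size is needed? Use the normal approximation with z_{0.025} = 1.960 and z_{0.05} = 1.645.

For a paired (one-sample on differences) test: n = ((z_{α/2} + z_β) / d)².
z_{α/2} + z_β = 1.960 + 1.645 = 3.605.
n = (3.605 / 0.83)² = 4.343² = 18.86.
Round up.

n = 19 pairs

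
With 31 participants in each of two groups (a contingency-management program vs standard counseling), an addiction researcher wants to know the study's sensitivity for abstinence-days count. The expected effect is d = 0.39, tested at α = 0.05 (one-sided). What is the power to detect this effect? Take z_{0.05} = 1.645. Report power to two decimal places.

power ≈ 0.46

For two equal groups, power = Φ(d·√(n/2) − z_{α}).
d·√(n/2) = 0.39 × √(31/2) = 0.39 × 3.937 = 1.535.
z_β = 1.535 − 1.645 = -0.110.
Power = Φ(-0.110) = 0.456.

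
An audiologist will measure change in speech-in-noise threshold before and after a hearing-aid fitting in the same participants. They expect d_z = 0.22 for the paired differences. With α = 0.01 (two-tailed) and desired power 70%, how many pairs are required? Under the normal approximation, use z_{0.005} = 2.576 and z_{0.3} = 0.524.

n = 199 pairs

For a paired (one-sample on differences) test: n = ((z_{α/2} + z_β) / d)².
z_{α/2} + z_β = 2.576 + 0.524 = 3.100.
n = (3.100 / 0.22)² = 14.091² = 198.55.
Round up.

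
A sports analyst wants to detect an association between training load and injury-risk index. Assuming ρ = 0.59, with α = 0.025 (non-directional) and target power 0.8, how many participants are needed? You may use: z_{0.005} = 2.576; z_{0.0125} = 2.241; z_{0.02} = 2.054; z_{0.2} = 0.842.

Fisher's z: C = ½·ln((1+r)/(1−r)) = ½·ln(3.8780) = 0.6777.
n = ((z_{α/2} + z_β)/C)² + 3.
(2.241 + 0.842) / 0.6777 = 3.083 / 0.6777 = 4.549.
n = 4.549² + 3 = 20.70 + 3 = 23.7.
Round up.

n = 24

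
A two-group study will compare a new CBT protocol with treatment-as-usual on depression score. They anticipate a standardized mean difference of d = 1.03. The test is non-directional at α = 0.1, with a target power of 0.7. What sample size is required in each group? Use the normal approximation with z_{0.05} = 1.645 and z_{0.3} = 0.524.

For two independent groups with equal n: n = 2·((z_{α/2} + z_β) / d)².
z_{α/2} + z_β = 1.645 + 0.524 = 2.169.
n = 2 × (2.169 / 1.03)² = 2 × 2.106² = 2 × 4.43 = 8.9.
Round up to the next whole participant.

n = 9 per group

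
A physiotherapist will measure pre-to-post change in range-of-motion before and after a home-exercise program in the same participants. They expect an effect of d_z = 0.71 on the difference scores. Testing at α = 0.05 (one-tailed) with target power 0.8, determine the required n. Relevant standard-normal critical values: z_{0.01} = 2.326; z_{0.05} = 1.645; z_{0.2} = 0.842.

For a paired (one-sample on differences) test: n = ((z_{α} + z_β) / d)².
z_{α} + z_β = 1.645 + 0.842 = 2.487.
n = (2.487 / 0.71)² = 3.503² = 12.27.
Round up.

n = 13 pairs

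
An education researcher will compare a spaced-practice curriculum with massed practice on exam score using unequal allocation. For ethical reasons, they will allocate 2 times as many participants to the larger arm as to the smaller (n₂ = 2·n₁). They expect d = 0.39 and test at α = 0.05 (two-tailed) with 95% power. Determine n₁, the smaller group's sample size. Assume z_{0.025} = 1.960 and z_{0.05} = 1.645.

n₁ = 129

With allocation ratio k = n₂/n₁ = 2, Var(x̄₁−x̄₂) = σ²(1/n₁ + 1/(k·n₁)) = σ²·(k+1)/(k·n₁).
So n₁ = (1 + 1/k)·((z_{α/2} + z_β)/d)² = 1.500 × (3.605/0.39)².
n₁ = 1.500 × 85.44 = 128.2.
Round up: n₁ = 129, giving n₂ = 2 × 129 = 258.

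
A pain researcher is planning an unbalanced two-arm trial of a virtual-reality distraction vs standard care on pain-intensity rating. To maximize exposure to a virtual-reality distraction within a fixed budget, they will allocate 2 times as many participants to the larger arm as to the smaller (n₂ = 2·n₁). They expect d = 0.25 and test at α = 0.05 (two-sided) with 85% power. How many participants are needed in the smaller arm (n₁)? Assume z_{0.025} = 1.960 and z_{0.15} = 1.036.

n₁ = 216

With allocation ratio k = n₂/n₁ = 2, Var(x̄₁−x̄₂) = σ²(1/n₁ + 1/(k·n₁)) = σ²·(k+1)/(k·n₁).
So n₁ = (1 + 1/k)·((z_{α/2} + z_β)/d)² = 1.500 × (2.996/0.25)².
n₁ = 1.500 × 143.62 = 215.4.
Round up: n₁ = 216, giving n₂ = 2 × 216 = 432.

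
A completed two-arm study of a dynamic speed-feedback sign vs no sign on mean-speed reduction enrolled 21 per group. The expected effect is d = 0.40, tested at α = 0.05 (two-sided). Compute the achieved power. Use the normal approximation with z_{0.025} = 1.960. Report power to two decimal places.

power ≈ 0.25

For two equal groups, power = Φ(d·√(n/2) − z_{α/2}).
d·√(n/2) = 0.40 × √(21/2) = 0.40 × 3.240 = 1.296.
z_β = 1.296 − 1.960 = -0.664.
Power = Φ(-0.664) = 0.253.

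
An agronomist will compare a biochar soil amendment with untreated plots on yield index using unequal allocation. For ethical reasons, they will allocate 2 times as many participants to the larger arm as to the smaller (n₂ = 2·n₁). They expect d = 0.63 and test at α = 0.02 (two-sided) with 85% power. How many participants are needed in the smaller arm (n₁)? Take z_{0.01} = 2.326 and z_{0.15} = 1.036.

n₁ = 43

With allocation ratio k = n₂/n₁ = 2, Var(x̄₁−x̄₂) = σ²(1/n₁ + 1/(k·n₁)) = σ²·(k+1)/(k·n₁).
So n₁ = (1 + 1/k)·((z_{α/2} + z_β)/d)² = 1.500 × (3.362/0.63)².
n₁ = 1.500 × 28.48 = 42.7.
Round up: n₁ = 43, giving n₂ = 2 × 43 = 86.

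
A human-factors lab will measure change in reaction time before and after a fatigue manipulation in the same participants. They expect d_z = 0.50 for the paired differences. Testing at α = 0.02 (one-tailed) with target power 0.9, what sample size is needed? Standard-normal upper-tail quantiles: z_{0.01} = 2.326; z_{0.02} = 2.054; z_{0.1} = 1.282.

n = 45 pairs

For a paired (one-sample on differences) test: n = ((z_{α} + z_β) / d)².
z_{α} + z_β = 2.054 + 1.282 = 3.336.
n = (3.336 / 0.50)² = 6.672² = 44.52.
Round up.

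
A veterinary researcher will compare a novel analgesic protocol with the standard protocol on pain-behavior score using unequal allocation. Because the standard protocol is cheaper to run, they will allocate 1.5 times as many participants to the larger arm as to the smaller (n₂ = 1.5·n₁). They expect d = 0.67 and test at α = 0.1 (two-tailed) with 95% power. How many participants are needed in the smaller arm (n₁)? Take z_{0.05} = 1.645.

With allocation ratio k = n₂/n₁ = 1.5, Var(x̄₁−x̄₂) = σ²(1/n₁ + 1/(k·n₁)) = σ²·(k+1)/(k·n₁).
So n₁ = (1 + 1/k)·((z_{α/2} + z_β)/d)² = 1.667 × (3.290/0.67)².
n₁ = 1.667 × 24.11 = 40.2.
Round up: n₁ = 41, giving n₂ = ⌈1.5 × 41⌉ = ⌈61.5⌉ = 62.

n₁ = 41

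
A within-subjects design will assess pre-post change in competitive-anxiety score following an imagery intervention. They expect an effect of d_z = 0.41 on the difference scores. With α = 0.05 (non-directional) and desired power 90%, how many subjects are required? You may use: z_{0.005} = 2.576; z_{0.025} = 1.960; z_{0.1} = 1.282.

n = 63 pairs

For a paired (one-sample on differences) test: n = ((z_{α/2} + z_β) / d)².
z_{α/2} + z_β = 1.960 + 1.282 = 3.242.
n = (3.242 / 0.41)² = 7.907² = 62.53.
Round up.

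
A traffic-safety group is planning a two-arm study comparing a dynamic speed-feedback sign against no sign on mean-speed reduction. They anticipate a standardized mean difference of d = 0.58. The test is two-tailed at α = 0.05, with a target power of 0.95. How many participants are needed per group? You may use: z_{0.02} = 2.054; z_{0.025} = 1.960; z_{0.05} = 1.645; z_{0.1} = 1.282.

n = 78 per group

For two independent groups with equal n: n = 2·((z_{α/2} + z_β) / d)².
z_{α/2} + z_β = 1.960 + 1.645 = 3.605.
n = 2 × (3.605 / 0.58)² = 2 × 6.216² = 2 × 38.63 = 77.3.
Round up to the next whole participant.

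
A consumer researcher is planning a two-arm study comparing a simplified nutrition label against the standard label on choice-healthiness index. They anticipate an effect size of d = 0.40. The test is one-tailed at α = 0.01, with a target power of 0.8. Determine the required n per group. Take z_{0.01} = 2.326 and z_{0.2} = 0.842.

n = 126 per group

For two independent groups with equal n: n = 2·((z_{α} + z_β) / d)².
z_{α} + z_β = 2.326 + 0.842 = 3.168.
n = 2 × (3.168 / 0.40)² = 2 × 7.920² = 2 × 62.73 = 125.5.
Round up to the next whole participant.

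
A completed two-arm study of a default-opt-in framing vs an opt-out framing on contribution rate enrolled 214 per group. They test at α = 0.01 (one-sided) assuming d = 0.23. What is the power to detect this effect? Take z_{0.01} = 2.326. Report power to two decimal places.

For two equal groups, power = Φ(d·√(n/2) − z_{α}).
d·√(n/2) = 0.23 × √(214/2) = 0.23 × 10.344 = 2.379.
z_β = 2.379 − 2.326 = 0.053.
Power = Φ(0.053) = 0.521.

power ≈ 0.52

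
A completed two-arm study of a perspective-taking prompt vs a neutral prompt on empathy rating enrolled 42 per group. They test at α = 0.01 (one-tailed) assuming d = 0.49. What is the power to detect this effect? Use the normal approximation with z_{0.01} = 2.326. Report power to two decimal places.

For two equal groups, power = Φ(d·√(n/2) − z_{α}).
d·√(n/2) = 0.49 × √(42/2) = 0.49 × 4.583 = 2.245.
z_β = 2.245 − 2.326 = -0.081.
Power = Φ(-0.081) = 0.468.

power ≈ 0.47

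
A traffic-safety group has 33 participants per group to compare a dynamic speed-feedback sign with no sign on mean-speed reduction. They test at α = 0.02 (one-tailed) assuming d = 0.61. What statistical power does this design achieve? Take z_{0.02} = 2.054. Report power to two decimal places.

power ≈ 0.66

For two equal groups, power = Φ(d·√(n/2) − z_{α}).
d·√(n/2) = 0.61 × √(33/2) = 0.61 × 4.062 = 2.478.
z_β = 2.478 − 2.054 = 0.424.
Power = Φ(0.424) = 0.664.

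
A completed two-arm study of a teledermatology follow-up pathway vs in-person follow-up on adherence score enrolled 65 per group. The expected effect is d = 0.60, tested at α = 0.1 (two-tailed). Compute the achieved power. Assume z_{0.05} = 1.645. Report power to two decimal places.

power ≈ 0.96

For two equal groups, power = Φ(d·√(n/2) − z_{α/2}).
d·√(n/2) = 0.60 × √(65/2) = 0.60 × 5.701 = 3.421.
z_β = 3.421 − 1.645 = 1.776.
Power = Φ(1.776) = 0.962.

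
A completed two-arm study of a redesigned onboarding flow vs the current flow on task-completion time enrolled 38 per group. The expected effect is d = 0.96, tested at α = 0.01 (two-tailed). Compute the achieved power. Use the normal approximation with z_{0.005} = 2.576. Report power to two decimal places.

power ≈ 0.95

For two equal groups, power = Φ(d·√(n/2) − z_{α/2}).
d·√(n/2) = 0.96 × √(38/2) = 0.96 × 4.359 = 4.185.
z_β = 4.185 − 2.576 = 1.609.
Power = Φ(1.609) = 0.946.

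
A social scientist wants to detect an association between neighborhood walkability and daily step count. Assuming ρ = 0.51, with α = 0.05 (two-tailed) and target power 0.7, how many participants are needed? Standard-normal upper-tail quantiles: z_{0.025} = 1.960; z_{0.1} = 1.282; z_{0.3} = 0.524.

Fisher's z: C = ½·ln((1+r)/(1−r)) = ½·ln(3.0816) = 0.5627.
n = ((z_{α/2} + z_β)/C)² + 3.
(1.960 + 0.524) / 0.5627 = 2.484 / 0.5627 = 4.414.
n = 4.414² + 3 = 19.49 + 3 = 22.5.
Round up.

n = 23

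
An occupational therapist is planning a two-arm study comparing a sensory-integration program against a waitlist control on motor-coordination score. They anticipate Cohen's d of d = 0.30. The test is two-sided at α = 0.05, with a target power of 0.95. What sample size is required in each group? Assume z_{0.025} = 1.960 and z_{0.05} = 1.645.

For two independent groups with equal n: n = 2·((z_{α/2} + z_β) / d)².
z_{α/2} + z_β = 1.960 + 1.645 = 3.605.
n = 2 × (3.605 / 0.30)² = 2 × 12.017² = 2 × 144.40 = 288.8.
Round up to the next whole participant.

n = 289 per group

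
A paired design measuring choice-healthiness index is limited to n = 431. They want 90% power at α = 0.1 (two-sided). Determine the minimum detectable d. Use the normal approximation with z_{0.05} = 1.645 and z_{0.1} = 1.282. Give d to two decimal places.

For a single sample (or paired design) of n = 431: d_min = (z_{α/2} + z_β)/√n.
z-sum = 1.645 + 1.282 = 2.927.
d_min = 2.927 / √431 = 2.927 / 20.761 = 0.141.

d_min ≈ 0.14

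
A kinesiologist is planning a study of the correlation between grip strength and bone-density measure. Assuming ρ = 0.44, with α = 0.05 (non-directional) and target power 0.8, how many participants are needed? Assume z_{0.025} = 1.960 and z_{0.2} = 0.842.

Fisher's z: C = ½·ln((1+r)/(1−r)) = ½·ln(2.5714) = 0.4722.
n = ((z_{α/2} + z_β)/C)² + 3.
(1.960 + 0.842) / 0.4722 = 2.802 / 0.4722 = 5.934.
n = 5.934² + 3 = 35.21 + 3 = 38.2.
Round up.

n = 39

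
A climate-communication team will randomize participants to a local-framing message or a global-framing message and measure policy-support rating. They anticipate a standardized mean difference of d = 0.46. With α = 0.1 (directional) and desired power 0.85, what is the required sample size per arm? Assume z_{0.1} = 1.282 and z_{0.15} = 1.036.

n = 51 per group

For two independent groups with equal n: n = 2·((z_{α} + z_β) / d)².
z_{α} + z_β = 1.282 + 1.036 = 2.318.
n = 2 × (2.318 / 0.46)² = 2 × 5.039² = 2 × 25.39 = 50.8.
Round up to the next whole participant.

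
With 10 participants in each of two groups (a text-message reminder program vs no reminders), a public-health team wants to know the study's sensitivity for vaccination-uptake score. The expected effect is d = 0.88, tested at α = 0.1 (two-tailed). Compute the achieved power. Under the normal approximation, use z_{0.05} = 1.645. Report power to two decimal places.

power ≈ 0.63

For two equal groups, power = Φ(d·√(n/2) − z_{α/2}).
d·√(n/2) = 0.88 × √(10/2) = 0.88 × 2.236 = 1.968.
z_β = 1.968 − 1.645 = 0.323.
Power = Φ(0.323) = 0.627.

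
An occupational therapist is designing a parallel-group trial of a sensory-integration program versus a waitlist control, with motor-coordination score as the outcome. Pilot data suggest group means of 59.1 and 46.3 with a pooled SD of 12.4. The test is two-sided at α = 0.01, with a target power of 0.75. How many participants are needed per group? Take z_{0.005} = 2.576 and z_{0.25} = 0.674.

Cohen's d = |M₁ − M₂| / SD_pooled = |59.1 − 46.3| / 12.4 = 12.8 / 12.4 = 1.032.
For two independent groups with equal n: n = 2·((z_{α/2} + z_β) / d)².
z_{α/2} + z_β = 2.576 + 0.674 = 3.250.
n = 2 × (3.250 / 1.032)² = 2 × 3.149² = 2 × 9.92 = 19.8.
Round up to the next whole participant.

n = 20 per group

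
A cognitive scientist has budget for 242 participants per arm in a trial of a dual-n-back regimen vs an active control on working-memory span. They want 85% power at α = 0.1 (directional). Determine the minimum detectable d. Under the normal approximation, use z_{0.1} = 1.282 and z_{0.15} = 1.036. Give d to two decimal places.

d_min ≈ 0.21

For two independent groups of n = 242 each: d_min = (z_{α} + z_β)·√(2/n).
z-sum = 1.282 + 1.036 = 2.318.
d_min = 2.318 × √(2/242) = 2.318 × 0.0909 = 0.211.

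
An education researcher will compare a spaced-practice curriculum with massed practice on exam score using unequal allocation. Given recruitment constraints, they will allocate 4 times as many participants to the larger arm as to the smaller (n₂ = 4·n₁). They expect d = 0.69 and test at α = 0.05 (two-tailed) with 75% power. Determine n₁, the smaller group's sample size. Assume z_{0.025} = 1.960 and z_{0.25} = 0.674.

With allocation ratio k = n₂/n₁ = 4, Var(x̄₁−x̄₂) = σ²(1/n₁ + 1/(k·n₁)) = σ²·(k+1)/(k·n₁).
So n₁ = (1 + 1/k)·((z_{α/2} + z_β)/d)² = 1.250 × (2.634/0.69)².
n₁ = 1.250 × 14.57 = 18.2.
Round up: n₁ = 19, giving n₂ = 4 × 19 = 76.

n₁ = 19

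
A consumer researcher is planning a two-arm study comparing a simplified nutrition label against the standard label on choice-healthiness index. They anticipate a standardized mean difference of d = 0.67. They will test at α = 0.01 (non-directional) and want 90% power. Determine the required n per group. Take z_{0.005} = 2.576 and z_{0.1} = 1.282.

n = 67 per group

For two independent groups with equal n: n = 2·((z_{α/2} + z_β) / d)².
z_{α/2} + z_β = 2.576 + 1.282 = 3.858.
n = 2 × (3.858 / 0.67)² = 2 × 5.758² = 2 × 33.16 = 66.3.
Round up to the next whole participant.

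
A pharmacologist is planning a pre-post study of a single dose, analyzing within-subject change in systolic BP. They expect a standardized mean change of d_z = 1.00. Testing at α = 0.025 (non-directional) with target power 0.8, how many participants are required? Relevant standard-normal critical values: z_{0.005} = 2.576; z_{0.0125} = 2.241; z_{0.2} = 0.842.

n = 10 pairs

For a paired (one-sample on differences) test: n = ((z_{α/2} + z_β) / d)².
z_{α/2} + z_β = 2.241 + 0.842 = 3.083.
n = (3.083 / 1.00)² = 3.083² = 9.50.
Round up.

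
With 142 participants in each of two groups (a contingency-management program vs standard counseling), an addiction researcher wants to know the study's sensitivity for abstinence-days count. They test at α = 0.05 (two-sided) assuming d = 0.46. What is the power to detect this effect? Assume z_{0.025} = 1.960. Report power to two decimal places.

power ≈ 0.97

For two equal groups, power = Φ(d·√(n/2) − z_{α/2}).
d·√(n/2) = 0.46 × √(142/2) = 0.46 × 8.426 = 3.876.
z_β = 3.876 − 1.960 = 1.916.
Power = Φ(1.916) = 0.972.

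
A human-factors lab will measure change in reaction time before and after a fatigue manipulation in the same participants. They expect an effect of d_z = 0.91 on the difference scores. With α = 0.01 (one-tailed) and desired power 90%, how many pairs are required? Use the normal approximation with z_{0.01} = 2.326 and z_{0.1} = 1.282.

For a paired (one-sample on differences) test: n = ((z_{α} + z_β) / d)².
z_{α} + z_β = 2.326 + 1.282 = 3.608.
n = (3.608 / 0.91)² = 3.965² = 15.72.
Round up.

n = 16 pairs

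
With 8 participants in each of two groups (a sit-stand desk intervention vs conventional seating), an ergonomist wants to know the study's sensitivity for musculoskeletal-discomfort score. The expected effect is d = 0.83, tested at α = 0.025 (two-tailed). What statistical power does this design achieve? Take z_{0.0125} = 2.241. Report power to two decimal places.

power ≈ 0.28

For two equal groups, power = Φ(d·√(n/2) − z_{α/2}).
d·√(n/2) = 0.83 × √(8/2) = 0.83 × 2.000 = 1.660.
z_β = 1.660 − 2.241 = -0.581.
Power = Φ(-0.581) = 0.281.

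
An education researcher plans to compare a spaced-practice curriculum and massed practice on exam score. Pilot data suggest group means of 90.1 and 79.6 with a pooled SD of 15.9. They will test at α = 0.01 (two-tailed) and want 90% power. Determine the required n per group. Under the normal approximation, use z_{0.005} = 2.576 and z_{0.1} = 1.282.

Cohen's d = |M₁ − M₂| / SD_pooled = |90.1 − 79.6| / 15.9 = 10.5 / 15.9 = 0.660.
For two independent groups with equal n: n = 2·((z_{α/2} + z_β) / d)².
z_{α/2} + z_β = 2.576 + 1.282 = 3.858.
n = 2 × (3.858 / 0.660)² = 2 × 5.845² = 2 × 34.17 = 68.3.
Round up to the next whole participant.

n = 69 per group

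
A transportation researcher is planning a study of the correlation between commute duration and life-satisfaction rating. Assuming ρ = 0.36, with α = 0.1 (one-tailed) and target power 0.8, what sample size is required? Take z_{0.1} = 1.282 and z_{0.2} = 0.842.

Fisher's z: C = ½·ln((1+r)/(1−r)) = ½·ln(2.1250) = 0.3769.
n = ((z_{α} + z_β)/C)² + 3.
(1.282 + 0.842) / 0.3769 = 2.124 / 0.3769 = 5.635.
n = 5.635² + 3 = 31.76 + 3 = 34.8.
Round up.

n = 35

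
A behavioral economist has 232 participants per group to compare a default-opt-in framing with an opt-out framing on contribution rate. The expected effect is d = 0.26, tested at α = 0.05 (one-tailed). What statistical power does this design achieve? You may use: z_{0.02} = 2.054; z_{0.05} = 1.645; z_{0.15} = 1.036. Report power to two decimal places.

power ≈ 0.88

For two equal groups, power = Φ(d·√(n/2) − z_{α}).
d·√(n/2) = 0.26 × √(232/2) = 0.26 × 10.770 = 2.800.
z_β = 2.800 − 1.645 = 1.155.
Power = Φ(1.155) = 0.876.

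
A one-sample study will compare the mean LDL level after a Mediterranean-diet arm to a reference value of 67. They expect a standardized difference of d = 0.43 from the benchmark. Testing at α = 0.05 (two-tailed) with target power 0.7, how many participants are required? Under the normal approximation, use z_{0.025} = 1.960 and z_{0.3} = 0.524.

n = 34

For a one-sample test: n = ((z_{α/2} + z_β) / d)².
z_{α/2} + z_β = 1.960 + 0.524 = 2.484.
n = (2.484 / 0.43)² = 5.777² = 33.37.
Round up.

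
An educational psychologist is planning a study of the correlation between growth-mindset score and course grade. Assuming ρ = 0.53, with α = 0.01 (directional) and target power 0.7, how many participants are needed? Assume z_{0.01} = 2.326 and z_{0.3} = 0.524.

Fisher's z: C = ½·ln((1+r)/(1−r)) = ½·ln(3.2553) = 0.5901.
n = ((z_{α} + z_β)/C)² + 3.
(2.326 + 0.524) / 0.5901 = 2.850 / 0.5901 = 4.830.
n = 4.830² + 3 = 23.33 + 3 = 26.3.
Round up.

n = 27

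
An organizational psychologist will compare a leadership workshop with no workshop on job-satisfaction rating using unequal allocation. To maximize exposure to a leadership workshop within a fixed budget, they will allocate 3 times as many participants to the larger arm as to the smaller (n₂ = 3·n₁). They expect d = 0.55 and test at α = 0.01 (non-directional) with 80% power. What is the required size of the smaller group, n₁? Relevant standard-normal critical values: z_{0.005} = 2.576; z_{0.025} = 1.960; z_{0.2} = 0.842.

With allocation ratio k = n₂/n₁ = 3, Var(x̄₁−x̄₂) = σ²(1/n₁ + 1/(k·n₁)) = σ²·(k+1)/(k·n₁).
So n₁ = (1 + 1/k)·((z_{α/2} + z_β)/d)² = 1.333 × (3.418/0.55)².
n₁ = 1.333 × 38.62 = 51.5.
Round up: n₁ = 52, giving n₂ = 3 × 52 = 156.

n₁ = 52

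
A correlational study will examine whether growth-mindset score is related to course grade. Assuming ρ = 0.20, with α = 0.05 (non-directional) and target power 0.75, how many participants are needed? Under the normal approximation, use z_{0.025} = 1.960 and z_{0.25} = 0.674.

Fisher's z: C = ½·ln((1+r)/(1−r)) = ½·ln(1.5000) = 0.2027.
n = ((z_{α/2} + z_β)/C)² + 3.
(1.960 + 0.674) / 0.2027 = 2.634 / 0.2027 = 12.995.
n = 12.995² + 3 = 168.86 + 3 = 171.9.
Round up.

n = 172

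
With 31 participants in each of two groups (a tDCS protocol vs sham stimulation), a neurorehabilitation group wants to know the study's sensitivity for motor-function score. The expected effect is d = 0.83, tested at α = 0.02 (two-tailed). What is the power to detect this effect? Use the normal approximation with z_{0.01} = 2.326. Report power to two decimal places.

power ≈ 0.83

For two equal groups, power = Φ(d·√(n/2) − z_{α/2}).
d·√(n/2) = 0.83 × √(31/2) = 0.83 × 3.937 = 3.268.
z_β = 3.268 − 2.326 = 0.942.
Power = Φ(0.942) = 0.827.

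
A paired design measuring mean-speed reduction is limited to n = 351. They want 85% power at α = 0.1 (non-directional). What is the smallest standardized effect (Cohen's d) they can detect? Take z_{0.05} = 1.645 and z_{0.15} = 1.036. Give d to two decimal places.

For a single sample (or paired design) of n = 351: d_min = (z_{α/2} + z_β)/√n.
z-sum = 1.645 + 1.036 = 2.681.
d_min = 2.681 / √351 = 2.681 / 18.735 = 0.143.

d_min ≈ 0.14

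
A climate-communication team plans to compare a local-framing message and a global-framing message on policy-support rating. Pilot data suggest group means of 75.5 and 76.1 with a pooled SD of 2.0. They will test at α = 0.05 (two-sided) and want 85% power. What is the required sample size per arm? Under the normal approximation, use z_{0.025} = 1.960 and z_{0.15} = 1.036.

Cohen's d = |M₁ − M₂| / SD_pooled = |75.5 − 76.1| / 2.0 = 0.6 / 2.0 = 0.300.
For two independent groups with equal n: n = 2·((z_{α/2} + z_β) / d)².
z_{α/2} + z_β = 1.960 + 1.036 = 2.996.
n = 2 × (2.996 / 0.300)² = 2 × 9.987² = 2 × 99.73 = 199.5.
Round up to the next whole participant.

n = 200 per group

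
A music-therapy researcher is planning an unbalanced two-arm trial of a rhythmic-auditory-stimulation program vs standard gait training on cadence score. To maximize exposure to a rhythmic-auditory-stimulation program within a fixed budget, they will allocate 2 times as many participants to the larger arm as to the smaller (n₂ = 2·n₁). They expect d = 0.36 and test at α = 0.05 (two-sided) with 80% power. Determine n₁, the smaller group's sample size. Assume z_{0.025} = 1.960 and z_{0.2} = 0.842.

n₁ = 91

With allocation ratio k = n₂/n₁ = 2, Var(x̄₁−x̄₂) = σ²(1/n₁ + 1/(k·n₁)) = σ²·(k+1)/(k·n₁).
So n₁ = (1 + 1/k)·((z_{α/2} + z_β)/d)² = 1.500 × (2.802/0.36)².
n₁ = 1.500 × 60.58 = 90.9.
Round up: n₁ = 91, giving n₂ = 2 × 91 = 182.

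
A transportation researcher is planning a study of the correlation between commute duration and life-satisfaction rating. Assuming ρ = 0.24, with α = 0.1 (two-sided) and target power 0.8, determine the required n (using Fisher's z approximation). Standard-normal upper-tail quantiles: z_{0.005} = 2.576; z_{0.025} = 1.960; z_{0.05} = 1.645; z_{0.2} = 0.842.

n = 107

Fisher's z: C = ½·ln((1+r)/(1−r)) = ½·ln(1.6316) = 0.2448.
n = ((z_{α/2} + z_β)/C)² + 3.
(1.645 + 0.842) / 0.2448 = 2.487 / 0.2448 = 10.159.
n = 10.159² + 3 = 103.21 + 3 = 106.2.
Round up.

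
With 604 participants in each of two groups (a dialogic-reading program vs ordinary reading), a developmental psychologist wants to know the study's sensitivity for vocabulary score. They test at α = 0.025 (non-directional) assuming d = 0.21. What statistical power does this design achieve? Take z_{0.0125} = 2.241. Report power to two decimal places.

For two equal groups, power = Φ(d·√(n/2) − z_{α/2}).
d·√(n/2) = 0.21 × √(604/2) = 0.21 × 17.378 = 3.649.
z_β = 3.649 − 2.241 = 1.408.
Power = Φ(1.408) = 0.920.

power ≈ 0.92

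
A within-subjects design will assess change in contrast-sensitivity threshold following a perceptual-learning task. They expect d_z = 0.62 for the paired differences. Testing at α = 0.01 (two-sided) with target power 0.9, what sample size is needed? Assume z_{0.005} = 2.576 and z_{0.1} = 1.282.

For a paired (one-sample on differences) test: n = ((z_{α/2} + z_β) / d)².
z_{α/2} + z_β = 2.576 + 1.282 = 3.858.
n = (3.858 / 0.62)² = 6.223² = 38.72.
Round up.

n = 39 pairs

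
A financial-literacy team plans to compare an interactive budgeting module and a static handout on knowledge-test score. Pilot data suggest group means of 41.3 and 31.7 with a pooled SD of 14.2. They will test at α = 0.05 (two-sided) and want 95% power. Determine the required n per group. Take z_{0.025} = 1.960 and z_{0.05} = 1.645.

n = 57 per group

Cohen's d = |M₁ − M₂| / SD_pooled = |41.3 − 31.7| / 14.2 = 9.6 / 14.2 = 0.676.
For two independent groups with equal n: n = 2·((z_{α/2} + z_β) / d)².
z_{α/2} + z_β = 1.960 + 1.645 = 3.605.
n = 2 × (3.605 / 0.676)² = 2 × 5.333² = 2 × 28.44 = 56.9.
Round up to the next whole participant.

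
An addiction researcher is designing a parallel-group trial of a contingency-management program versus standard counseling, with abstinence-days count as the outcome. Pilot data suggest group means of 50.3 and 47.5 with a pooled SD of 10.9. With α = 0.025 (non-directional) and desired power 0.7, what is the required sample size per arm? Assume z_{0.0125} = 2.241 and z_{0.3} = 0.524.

n = 232 per group

Cohen's d = |M₁ − M₂| / SD_pooled = |50.3 − 47.5| / 10.9 = 2.8 / 10.9 = 0.257.
For two independent groups with equal n: n = 2·((z_{α/2} + z_β) / d)².
z_{α/2} + z_β = 2.241 + 0.524 = 2.765.
n = 2 × (2.765 / 0.257)² = 2 × 10.759² = 2 × 115.75 = 231.5.
Round up to the next whole participant.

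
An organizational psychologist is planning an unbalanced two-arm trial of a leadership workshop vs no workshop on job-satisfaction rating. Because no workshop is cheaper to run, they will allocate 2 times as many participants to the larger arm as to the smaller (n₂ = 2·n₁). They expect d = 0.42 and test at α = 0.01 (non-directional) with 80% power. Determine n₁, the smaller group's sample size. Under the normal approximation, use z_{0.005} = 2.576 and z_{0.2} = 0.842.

With allocation ratio k = n₂/n₁ = 2, Var(x̄₁−x̄₂) = σ²(1/n₁ + 1/(k·n₁)) = σ²·(k+1)/(k·n₁).
So n₁ = (1 + 1/k)·((z_{α/2} + z_β)/d)² = 1.500 × (3.418/0.42)².
n₁ = 1.500 × 66.23 = 99.3.
Round up: n₁ = 100, giving n₂ = 2 × 100 = 200.

n₁ = 100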